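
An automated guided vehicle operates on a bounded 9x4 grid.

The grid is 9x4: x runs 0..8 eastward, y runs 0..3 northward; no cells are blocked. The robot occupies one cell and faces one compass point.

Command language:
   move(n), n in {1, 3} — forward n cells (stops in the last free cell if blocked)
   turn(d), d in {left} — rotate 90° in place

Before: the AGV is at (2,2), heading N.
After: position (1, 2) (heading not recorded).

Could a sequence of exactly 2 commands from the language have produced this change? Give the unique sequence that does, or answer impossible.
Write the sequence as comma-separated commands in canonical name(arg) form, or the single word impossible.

turn(left), move(1)

key: order matters: swapping turn(left) and move(1) lands elsewhere
t0: at (2,2), heading N
1. turn(left) → at (2,2), heading W
2. move(1) → at (1,2), heading W
uniquely the one of 9 2-step routes that fits.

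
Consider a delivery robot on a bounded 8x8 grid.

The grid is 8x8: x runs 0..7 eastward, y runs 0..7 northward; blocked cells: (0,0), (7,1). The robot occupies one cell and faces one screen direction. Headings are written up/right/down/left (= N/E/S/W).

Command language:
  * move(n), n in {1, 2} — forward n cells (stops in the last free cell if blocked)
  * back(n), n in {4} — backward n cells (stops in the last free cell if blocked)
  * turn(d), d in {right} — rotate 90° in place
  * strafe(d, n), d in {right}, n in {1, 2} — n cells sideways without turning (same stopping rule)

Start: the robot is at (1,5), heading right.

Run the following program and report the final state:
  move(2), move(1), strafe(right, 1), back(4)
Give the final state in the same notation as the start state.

at (0,4), heading right

begin: at (1,5), heading right
step 1 (move(2)): at (3,5), heading right
step 2 (move(1)): at (4,5), heading right
step 3 (strafe(right, 1)): at (4,4), heading right
step 4 (back(4)): at (0,4), heading right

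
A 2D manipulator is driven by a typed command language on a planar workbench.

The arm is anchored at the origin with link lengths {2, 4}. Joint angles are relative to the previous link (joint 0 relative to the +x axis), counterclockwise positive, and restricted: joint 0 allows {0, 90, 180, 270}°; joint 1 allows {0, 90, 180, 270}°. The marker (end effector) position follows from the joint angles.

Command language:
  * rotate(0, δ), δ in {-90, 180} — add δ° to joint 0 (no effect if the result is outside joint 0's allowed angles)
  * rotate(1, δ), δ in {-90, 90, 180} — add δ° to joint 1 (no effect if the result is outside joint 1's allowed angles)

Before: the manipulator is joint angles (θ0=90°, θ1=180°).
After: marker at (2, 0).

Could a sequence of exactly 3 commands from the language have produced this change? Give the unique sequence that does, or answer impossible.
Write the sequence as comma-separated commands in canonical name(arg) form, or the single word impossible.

initial: joint angles (θ0=90°, θ1=180°)
1. rotate(0, -90) → joint angles (θ0=0°, θ1=180°)
2. rotate(0, -90) → joint angles (θ0=270°, θ1=180°)
3. rotate(0, -90) → joint angles (θ0=180°, θ1=180°)
all 125 alternatives checked — unique.

rotate(0, -90), rotate(0, -90), rotate(0, -90)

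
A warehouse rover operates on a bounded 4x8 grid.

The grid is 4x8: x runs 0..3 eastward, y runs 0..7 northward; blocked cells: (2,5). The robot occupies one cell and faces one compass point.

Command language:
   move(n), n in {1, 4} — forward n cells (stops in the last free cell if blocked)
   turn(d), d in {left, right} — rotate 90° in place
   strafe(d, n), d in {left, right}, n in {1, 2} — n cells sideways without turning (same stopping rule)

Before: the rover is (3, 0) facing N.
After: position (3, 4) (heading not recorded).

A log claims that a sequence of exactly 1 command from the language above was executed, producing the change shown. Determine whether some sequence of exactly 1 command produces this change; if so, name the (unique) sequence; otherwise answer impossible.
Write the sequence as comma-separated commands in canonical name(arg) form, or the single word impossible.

start: (3, 0) facing N
1. move(4) → (3, 4) facing N
all 8 alternatives checked — unique.

move(4)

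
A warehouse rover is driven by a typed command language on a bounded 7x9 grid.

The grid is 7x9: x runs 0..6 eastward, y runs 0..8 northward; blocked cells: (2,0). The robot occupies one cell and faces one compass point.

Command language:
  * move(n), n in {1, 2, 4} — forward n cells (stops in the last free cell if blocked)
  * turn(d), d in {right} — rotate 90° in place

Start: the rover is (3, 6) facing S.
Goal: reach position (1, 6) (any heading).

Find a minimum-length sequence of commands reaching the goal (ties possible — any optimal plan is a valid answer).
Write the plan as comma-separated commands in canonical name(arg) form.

start: (3, 6) facing S
step 1 (turn(right)): (3, 6) facing W
step 2 (move(2)): (1, 6) facing W
no 1-step plan works, so 2 is optimal.

turn(right), move(2)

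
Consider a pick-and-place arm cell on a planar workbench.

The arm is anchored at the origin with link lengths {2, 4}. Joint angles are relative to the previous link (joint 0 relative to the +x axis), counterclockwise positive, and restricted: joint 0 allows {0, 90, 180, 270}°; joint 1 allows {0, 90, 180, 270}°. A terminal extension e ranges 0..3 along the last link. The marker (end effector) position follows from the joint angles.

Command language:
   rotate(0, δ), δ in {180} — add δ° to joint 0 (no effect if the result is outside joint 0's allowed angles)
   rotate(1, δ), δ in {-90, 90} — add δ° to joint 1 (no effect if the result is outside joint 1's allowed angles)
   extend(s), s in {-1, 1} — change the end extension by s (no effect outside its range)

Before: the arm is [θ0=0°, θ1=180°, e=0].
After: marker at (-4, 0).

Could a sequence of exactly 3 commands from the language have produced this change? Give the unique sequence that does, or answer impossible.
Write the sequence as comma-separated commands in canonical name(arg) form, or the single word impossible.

extend(-1), extend(1), extend(1)

key: order matters: swapping extend(-1) and extend(1) lands elsewhere
start: [θ0=0°, θ1=180°, e=0]
t=1 extend(-1) ⇒ [θ0=0°, θ1=180°, e=0]
t=2 extend(1) ⇒ [θ0=0°, θ1=180°, e=1]
t=3 extend(1) ⇒ [θ0=0°, θ1=180°, e=2]
uniquely the one of 125 3-step routes that fits.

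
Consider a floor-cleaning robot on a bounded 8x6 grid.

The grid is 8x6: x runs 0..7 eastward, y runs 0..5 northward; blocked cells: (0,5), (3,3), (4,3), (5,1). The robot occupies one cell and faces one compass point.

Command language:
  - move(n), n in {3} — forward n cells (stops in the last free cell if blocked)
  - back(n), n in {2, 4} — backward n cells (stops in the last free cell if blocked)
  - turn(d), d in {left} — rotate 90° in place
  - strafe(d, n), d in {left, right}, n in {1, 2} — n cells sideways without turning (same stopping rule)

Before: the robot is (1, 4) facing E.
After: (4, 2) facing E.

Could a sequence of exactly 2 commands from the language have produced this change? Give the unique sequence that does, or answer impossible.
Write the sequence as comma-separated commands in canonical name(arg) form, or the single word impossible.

strafe(right, 2), move(3)

key: heading stays E — no command in the sequence turns
from: (1, 4) facing E
[1] after strafe(right, 2): (1, 2) facing E
[2] after move(3): (4, 2) facing E
no other 2-command option fits: unique.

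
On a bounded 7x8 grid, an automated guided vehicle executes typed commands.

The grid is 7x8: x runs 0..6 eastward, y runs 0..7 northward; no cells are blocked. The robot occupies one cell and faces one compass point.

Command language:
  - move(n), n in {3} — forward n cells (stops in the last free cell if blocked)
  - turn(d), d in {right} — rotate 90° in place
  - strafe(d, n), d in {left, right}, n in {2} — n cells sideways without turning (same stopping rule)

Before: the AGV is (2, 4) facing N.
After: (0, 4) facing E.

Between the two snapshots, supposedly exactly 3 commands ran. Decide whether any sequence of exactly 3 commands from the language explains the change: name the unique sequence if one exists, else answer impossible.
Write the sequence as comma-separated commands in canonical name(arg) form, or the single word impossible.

key: order matters: swapping strafe(left, 2) and turn(right) lands elsewhere
start: (2, 4) facing N
[1] after strafe(left, 2): (0, 4) facing N
[2] after strafe(left, 2): (0, 4) facing N
[3] after turn(right): (0, 4) facing E
uniquely the one of 64 3-step routes that fits.

strafe(left, 2), strafe(left, 2), turn(right)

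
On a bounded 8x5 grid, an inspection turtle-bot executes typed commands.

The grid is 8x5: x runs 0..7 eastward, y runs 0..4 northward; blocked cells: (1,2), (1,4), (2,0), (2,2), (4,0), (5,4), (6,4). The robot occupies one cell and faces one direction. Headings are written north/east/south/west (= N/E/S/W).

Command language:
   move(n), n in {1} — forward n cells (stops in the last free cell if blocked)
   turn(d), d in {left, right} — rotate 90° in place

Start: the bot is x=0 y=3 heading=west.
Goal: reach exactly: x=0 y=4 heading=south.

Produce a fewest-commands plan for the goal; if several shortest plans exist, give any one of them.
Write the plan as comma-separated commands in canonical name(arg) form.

start: x=0 y=3 heading=west
step 1 (turn(right)): x=0 y=3 heading=north
step 2 (move(1)): x=0 y=4 heading=north
step 3 (turn(right)): x=0 y=4 heading=east
step 4 (turn(right)): x=0 y=4 heading=south
shorter routes all fall short; 4 is best.

turn(right), move(1), turn(right), turn(right)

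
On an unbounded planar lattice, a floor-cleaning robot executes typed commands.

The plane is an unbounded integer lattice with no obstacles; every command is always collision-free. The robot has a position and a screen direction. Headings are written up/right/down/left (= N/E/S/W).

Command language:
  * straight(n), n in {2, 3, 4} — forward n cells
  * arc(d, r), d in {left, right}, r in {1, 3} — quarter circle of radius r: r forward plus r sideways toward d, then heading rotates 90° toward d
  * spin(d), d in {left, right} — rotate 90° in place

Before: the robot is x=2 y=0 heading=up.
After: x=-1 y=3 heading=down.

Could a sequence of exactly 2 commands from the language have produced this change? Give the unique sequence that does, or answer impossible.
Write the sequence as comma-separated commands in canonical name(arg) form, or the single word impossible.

arc(left, 3), spin(left)

key: running spin(left) before arc(left, 3) would end elsewhere — order is forced
from: x=2 y=0 heading=up
step 1 (arc(left, 3)): x=-1 y=3 heading=left
step 2 (spin(left)): x=-1 y=3 heading=down
no other 2-command option fits: unique.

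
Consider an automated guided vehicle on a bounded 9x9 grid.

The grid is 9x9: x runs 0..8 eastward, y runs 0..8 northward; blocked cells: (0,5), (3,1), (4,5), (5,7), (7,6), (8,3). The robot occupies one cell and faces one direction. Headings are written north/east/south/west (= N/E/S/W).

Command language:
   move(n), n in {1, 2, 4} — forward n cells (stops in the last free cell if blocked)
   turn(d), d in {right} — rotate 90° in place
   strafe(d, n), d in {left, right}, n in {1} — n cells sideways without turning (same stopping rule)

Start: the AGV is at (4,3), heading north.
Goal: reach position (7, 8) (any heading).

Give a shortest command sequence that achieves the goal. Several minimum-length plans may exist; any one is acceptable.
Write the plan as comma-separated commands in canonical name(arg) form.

move(1), strafe(left, 1), move(4), turn(right), move(4)

begin: at (4,3), heading north
step 1 (move(1)): at (4,4), heading north
step 2 (strafe(left, 1)): at (3,4), heading north
step 3 (move(4)): at (3,8), heading north
step 4 (turn(right)): at (3,8), heading east
step 5 (move(4)): at (7,8), heading east
shorter routes all fall short; 5 is best.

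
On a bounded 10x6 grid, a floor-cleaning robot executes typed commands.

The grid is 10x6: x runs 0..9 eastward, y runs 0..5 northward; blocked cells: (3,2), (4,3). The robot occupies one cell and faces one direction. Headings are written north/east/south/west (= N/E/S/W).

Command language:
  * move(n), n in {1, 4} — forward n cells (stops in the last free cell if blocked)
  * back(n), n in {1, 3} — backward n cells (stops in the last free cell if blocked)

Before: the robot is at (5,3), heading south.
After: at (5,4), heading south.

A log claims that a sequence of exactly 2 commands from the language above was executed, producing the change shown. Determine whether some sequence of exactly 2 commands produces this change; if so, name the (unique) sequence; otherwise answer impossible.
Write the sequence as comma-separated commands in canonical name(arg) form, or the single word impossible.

back(3), move(1)

key: order matters: swapping back(3) and move(1) lands elsewhere
initial: at (5,3), heading south
step 1 (back(3)): at (5,5), heading south
step 2 (move(1)): at (5,4), heading south
no other 2-command option fits: unique.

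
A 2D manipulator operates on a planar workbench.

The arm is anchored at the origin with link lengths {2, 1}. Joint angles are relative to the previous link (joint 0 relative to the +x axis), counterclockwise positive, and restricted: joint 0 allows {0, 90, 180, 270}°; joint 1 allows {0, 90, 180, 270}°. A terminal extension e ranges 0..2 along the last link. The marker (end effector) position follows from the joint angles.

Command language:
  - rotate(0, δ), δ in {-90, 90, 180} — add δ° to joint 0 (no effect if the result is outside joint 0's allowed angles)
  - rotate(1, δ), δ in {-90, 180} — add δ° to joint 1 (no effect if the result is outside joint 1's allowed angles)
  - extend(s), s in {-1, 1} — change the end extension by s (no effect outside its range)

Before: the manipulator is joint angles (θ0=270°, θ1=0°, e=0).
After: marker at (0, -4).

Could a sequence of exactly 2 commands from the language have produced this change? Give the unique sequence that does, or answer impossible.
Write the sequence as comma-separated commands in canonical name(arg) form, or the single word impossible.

key: running extend(1) before extend(-1) would end elsewhere — order is forced
from: joint angles (θ0=270°, θ1=0°, e=0)
t=1 extend(-1) ⇒ joint angles (θ0=270°, θ1=0°, e=0)
t=2 extend(1) ⇒ joint angles (θ0=270°, θ1=0°, e=1)
all 49 alternatives checked — unique.

extend(-1), extend(1)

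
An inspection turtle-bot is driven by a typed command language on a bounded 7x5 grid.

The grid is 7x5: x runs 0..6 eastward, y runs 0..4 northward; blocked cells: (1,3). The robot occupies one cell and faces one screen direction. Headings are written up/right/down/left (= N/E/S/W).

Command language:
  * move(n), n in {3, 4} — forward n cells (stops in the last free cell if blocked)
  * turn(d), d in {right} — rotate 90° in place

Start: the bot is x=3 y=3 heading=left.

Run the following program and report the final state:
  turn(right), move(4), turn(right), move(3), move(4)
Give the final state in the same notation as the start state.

x=6 y=4 heading=right

t0: x=3 y=3 heading=left
step 1 (turn(right)): x=3 y=3 heading=up
step 2 (move(4)): x=3 y=4 heading=up
step 3 (turn(right)): x=3 y=4 heading=right
step 4 (move(3)): x=6 y=4 heading=right
step 5 (move(4)): x=6 y=4 heading=right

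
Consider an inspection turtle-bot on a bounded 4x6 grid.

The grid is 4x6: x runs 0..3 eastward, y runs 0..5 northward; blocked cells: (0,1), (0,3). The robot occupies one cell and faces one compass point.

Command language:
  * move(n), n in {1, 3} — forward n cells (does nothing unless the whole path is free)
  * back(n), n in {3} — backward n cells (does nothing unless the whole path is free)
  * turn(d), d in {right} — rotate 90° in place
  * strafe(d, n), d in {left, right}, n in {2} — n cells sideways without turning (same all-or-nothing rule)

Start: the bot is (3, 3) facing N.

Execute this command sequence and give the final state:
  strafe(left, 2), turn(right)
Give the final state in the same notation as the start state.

(1, 3) facing E

from: (3, 3) facing N
1. strafe(left, 2) → (1, 3) facing N
2. turn(right) → (1, 3) facing E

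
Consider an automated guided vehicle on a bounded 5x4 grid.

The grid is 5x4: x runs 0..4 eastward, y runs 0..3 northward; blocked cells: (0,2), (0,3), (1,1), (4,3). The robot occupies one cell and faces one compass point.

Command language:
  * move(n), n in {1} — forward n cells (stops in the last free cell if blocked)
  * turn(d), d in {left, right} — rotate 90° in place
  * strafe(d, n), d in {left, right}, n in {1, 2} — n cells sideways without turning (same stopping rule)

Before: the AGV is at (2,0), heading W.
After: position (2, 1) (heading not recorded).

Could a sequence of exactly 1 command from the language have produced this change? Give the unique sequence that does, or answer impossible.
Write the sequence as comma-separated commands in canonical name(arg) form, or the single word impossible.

strafe(right, 1)

from: at (2,0), heading W
[1] after strafe(right, 1): at (2,1), heading W
no other 1-command option fits: unique.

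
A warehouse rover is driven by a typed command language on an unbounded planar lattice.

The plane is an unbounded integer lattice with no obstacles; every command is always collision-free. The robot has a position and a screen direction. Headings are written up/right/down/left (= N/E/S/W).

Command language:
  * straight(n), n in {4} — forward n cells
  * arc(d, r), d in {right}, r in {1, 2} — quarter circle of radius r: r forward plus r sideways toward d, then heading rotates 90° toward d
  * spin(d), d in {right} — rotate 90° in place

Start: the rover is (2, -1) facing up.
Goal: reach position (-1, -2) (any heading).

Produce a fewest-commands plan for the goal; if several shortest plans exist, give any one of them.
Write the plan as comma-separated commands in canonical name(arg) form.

from: (2, -1) facing up
1. spin(right) → (2, -1) facing right
2. spin(right) → (2, -1) facing down
3. arc(right, 2) → (0, -3) facing left
4. arc(right, 1) → (-1, -2) facing up
minimal: 4 command(s), checked below 4.

spin(right), spin(right), arc(right, 2), arc(right, 1)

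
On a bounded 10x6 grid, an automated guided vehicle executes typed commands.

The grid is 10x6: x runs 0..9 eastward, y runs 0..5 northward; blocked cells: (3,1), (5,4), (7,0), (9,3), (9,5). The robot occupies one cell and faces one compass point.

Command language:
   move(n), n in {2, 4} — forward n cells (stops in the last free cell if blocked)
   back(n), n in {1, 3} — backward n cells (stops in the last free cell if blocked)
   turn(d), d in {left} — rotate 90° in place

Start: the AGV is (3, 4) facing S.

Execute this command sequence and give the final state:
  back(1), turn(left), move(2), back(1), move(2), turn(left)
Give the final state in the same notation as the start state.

(6, 5) facing N

initial: (3, 4) facing S
t=1 back(1) ⇒ (3, 5) facing S
t=2 turn(left) ⇒ (3, 5) facing E
t=3 move(2) ⇒ (5, 5) facing E
t=4 back(1) ⇒ (4, 5) facing E
t=5 move(2) ⇒ (6, 5) facing E
t=6 turn(left) ⇒ (6, 5) facing N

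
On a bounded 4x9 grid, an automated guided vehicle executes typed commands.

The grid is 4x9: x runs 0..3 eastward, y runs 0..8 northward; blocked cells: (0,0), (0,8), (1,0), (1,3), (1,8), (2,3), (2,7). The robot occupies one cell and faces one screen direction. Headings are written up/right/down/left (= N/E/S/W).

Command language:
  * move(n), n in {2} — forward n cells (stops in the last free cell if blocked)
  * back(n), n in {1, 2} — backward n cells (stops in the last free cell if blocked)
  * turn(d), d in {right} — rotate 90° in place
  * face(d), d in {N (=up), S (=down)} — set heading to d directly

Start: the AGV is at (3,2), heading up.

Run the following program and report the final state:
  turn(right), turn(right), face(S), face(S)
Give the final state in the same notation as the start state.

from: at (3,2), heading up
[1] after turn(right): at (3,2), heading right
[2] after turn(right): at (3,2), heading down
[3] after face(S): at (3,2), heading down
[4] after face(S): at (3,2), heading down

at (3,2), heading down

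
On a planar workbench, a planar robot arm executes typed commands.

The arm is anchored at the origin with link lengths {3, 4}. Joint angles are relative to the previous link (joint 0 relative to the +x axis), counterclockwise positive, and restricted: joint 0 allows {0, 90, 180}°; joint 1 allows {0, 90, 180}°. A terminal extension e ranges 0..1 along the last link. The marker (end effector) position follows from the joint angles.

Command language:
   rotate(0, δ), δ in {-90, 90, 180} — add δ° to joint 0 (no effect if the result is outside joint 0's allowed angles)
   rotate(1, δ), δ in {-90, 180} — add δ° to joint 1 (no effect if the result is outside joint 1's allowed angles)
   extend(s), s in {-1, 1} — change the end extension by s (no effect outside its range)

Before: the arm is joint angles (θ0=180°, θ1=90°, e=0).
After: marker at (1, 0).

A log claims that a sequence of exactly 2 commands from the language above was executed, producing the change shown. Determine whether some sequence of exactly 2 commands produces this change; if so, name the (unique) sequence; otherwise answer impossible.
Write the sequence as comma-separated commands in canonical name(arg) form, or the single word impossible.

key: order matters: swapping rotate(1, -90) and rotate(1, 180) lands elsewhere
initial: joint angles (θ0=180°, θ1=90°, e=0)
[1] after rotate(1, -90): joint angles (θ0=180°, θ1=0°, e=0)
[2] after rotate(1, 180): joint angles (θ0=180°, θ1=180°, e=0)
all 49 alternatives checked — unique.

rotate(1, -90), rotate(1, 180)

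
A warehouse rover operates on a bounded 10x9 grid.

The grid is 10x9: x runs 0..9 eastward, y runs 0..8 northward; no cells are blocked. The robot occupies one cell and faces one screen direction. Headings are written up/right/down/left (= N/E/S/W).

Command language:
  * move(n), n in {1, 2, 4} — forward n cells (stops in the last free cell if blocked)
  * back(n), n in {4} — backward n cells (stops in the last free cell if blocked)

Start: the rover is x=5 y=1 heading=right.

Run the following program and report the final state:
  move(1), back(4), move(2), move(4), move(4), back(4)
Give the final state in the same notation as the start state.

from: x=5 y=1 heading=right
t=1 move(1) ⇒ x=6 y=1 heading=right
t=2 back(4) ⇒ x=2 y=1 heading=right
t=3 move(2) ⇒ x=4 y=1 heading=right
t=4 move(4) ⇒ x=8 y=1 heading=right
t=5 move(4) ⇒ x=9 y=1 heading=right
t=6 back(4) ⇒ x=5 y=1 heading=right

x=5 y=1 heading=right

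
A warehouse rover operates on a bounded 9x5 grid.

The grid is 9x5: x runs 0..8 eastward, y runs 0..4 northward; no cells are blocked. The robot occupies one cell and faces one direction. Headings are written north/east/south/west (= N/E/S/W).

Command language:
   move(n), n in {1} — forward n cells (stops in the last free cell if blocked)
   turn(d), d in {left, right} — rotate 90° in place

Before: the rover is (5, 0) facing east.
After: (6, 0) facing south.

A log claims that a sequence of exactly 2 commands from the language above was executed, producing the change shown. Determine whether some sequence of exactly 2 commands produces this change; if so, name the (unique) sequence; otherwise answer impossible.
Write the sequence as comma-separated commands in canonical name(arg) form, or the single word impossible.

move(1), turn(right)

key: cell and facing (now S) both changed — the 2 commands mix motion and turning
start: (5, 0) facing east
t=1 move(1) ⇒ (6, 0) facing east
t=2 turn(right) ⇒ (6, 0) facing south
uniquely the one of 9 2-step routes that fits.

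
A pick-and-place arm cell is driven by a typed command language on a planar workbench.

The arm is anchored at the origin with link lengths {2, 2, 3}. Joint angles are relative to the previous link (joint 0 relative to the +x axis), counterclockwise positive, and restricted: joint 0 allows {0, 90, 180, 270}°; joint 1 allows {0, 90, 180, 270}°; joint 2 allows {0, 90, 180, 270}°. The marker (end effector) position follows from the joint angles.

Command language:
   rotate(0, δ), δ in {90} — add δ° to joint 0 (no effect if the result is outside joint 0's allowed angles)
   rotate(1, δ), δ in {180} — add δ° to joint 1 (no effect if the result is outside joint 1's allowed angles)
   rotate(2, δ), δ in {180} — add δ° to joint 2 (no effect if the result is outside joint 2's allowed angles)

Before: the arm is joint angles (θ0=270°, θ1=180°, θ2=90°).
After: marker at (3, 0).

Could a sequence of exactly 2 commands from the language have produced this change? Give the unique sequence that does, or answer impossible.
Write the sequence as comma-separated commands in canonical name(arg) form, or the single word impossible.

rotate(0, 90), rotate(0, 90)

t0: joint angles (θ0=270°, θ1=180°, θ2=90°)
[1] after rotate(0, 90): joint angles (θ0=0°, θ1=180°, θ2=90°)
[2] after rotate(0, 90): joint angles (θ0=90°, θ1=180°, θ2=90°)
uniquely the one of 9 2-step routes that fits.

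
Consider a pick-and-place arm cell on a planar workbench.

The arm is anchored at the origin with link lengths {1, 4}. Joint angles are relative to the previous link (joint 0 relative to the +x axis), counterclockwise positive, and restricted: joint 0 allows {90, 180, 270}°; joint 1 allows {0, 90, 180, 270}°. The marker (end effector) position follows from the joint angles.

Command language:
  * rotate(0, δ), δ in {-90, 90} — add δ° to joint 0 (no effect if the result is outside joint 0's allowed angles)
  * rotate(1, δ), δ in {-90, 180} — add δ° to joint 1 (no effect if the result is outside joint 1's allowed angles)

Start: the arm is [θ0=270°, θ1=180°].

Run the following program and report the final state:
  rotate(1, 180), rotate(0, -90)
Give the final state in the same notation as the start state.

initial: [θ0=270°, θ1=180°]
1. rotate(1, 180) → [θ0=270°, θ1=0°]
2. rotate(0, -90) → [θ0=180°, θ1=0°]

[θ0=180°, θ1=0°]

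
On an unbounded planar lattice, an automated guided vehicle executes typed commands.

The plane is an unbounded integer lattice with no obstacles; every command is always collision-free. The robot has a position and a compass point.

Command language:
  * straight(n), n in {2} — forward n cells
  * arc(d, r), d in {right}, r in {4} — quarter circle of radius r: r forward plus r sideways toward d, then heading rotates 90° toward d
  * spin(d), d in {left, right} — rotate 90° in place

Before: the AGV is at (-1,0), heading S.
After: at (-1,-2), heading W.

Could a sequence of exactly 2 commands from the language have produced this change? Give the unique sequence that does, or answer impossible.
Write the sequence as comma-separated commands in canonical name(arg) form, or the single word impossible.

straight(2), spin(right)

key: order matters: swapping straight(2) and spin(right) lands elsewhere
start: at (-1,0), heading S
1. straight(2) → at (-1,-2), heading S
2. spin(right) → at (-1,-2), heading W
uniquely the one of 16 2-step routes that fits.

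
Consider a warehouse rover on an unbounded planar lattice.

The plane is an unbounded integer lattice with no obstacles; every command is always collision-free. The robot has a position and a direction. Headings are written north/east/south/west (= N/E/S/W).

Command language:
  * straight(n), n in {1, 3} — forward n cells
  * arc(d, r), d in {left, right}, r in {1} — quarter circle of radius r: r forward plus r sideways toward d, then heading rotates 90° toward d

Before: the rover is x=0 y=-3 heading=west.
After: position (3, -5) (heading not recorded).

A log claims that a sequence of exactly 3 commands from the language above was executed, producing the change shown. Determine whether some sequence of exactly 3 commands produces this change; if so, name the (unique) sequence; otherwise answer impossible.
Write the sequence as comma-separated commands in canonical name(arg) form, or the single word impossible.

key: running straight(3) before arc(left, 1) would end elsewhere — order is forced
t0: x=0 y=-3 heading=west
[1] after arc(left, 1): x=-1 y=-4 heading=south
[2] after arc(left, 1): x=0 y=-5 heading=east
[3] after straight(3): x=3 y=-5 heading=east
all 64 alternatives checked — unique.

arc(left, 1), arc(left, 1), straight(3)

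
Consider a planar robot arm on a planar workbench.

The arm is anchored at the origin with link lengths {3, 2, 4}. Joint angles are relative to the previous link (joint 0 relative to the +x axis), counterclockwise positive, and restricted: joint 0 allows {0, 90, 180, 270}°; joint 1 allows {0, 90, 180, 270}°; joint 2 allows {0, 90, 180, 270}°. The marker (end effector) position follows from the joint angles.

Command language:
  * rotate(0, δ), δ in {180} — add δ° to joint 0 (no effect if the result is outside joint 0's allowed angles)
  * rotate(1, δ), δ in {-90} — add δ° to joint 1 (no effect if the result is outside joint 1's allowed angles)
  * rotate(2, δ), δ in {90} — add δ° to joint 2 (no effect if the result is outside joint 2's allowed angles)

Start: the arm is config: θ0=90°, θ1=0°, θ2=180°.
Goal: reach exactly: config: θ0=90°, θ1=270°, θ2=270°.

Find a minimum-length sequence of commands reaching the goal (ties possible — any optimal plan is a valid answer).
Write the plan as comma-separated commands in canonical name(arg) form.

from: config: θ0=90°, θ1=0°, θ2=180°
1. rotate(2, 90) → config: θ0=90°, θ1=0°, θ2=270°
2. rotate(1, -90) → config: θ0=90°, θ1=270°, θ2=270°
no 1-step plan works, so 2 is optimal.

rotate(2, 90), rotate(1, -90)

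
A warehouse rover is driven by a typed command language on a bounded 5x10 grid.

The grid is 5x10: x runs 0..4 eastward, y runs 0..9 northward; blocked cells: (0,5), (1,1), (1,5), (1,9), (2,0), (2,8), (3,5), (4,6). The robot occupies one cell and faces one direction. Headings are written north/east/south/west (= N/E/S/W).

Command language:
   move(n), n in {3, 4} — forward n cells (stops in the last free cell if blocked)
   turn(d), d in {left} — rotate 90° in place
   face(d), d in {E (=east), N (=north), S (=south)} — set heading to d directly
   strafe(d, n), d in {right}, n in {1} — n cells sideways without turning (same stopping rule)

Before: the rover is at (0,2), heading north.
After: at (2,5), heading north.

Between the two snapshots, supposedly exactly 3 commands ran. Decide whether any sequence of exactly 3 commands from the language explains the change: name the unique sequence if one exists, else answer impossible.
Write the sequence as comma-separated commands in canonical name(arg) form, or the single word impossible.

strafe(right, 1), strafe(right, 1), move(3)

key: order matters: swapping strafe(right, 1) and move(3) lands elsewhere
start: at (0,2), heading north
[1] after strafe(right, 1): at (1,2), heading north
[2] after strafe(right, 1): at (2,2), heading north
[3] after move(3): at (2,5), heading north
no rival 3-sequence matches.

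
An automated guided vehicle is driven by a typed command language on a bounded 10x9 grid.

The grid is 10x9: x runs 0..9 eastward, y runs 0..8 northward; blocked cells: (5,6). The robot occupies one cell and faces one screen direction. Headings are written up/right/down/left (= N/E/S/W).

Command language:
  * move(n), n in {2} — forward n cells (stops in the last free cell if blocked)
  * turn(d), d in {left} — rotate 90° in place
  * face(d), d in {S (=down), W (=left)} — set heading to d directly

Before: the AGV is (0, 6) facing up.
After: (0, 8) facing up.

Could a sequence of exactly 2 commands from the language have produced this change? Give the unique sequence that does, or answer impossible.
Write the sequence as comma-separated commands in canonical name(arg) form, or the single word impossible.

key: still facing N at the end — nothing in the sequence rotates
from: (0, 6) facing up
step 1 (move(2)): (0, 8) facing up
step 2 (move(2)): (0, 8) facing up
all 16 alternatives checked — unique.

move(2), move(2)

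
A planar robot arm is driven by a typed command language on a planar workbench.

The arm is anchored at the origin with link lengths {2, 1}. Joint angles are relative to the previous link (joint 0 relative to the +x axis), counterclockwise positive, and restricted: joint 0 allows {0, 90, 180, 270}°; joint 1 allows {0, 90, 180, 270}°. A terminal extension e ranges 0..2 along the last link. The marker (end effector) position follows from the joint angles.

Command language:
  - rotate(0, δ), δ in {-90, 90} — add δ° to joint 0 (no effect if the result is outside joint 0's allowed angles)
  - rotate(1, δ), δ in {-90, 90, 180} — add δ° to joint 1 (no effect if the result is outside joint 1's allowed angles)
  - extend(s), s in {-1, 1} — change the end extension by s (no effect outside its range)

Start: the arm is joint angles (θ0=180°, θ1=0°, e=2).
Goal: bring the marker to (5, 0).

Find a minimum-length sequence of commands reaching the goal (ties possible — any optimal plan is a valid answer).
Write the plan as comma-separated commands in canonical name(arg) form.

rotate(0, -90), rotate(0, -90)

t0: joint angles (θ0=180°, θ1=0°, e=2)
step 1 (rotate(0, -90)): joint angles (θ0=90°, θ1=0°, e=2)
step 2 (rotate(0, -90)): joint angles (θ0=0°, θ1=0°, e=2)
shorter routes all fall short; 2 is best.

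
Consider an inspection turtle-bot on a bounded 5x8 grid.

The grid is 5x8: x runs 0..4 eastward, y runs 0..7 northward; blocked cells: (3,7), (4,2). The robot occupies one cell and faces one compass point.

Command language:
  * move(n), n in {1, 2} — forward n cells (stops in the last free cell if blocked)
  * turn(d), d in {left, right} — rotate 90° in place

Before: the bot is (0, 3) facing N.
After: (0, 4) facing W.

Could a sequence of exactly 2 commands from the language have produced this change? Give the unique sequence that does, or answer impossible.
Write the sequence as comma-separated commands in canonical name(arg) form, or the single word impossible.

move(1), turn(left)

key: position moved to (0,4) AND the heading swung to W — translation plus rotation needed
start: (0, 3) facing N
1. move(1) → (0, 4) facing N
2. turn(left) → (0, 4) facing W
all 16 alternatives checked — unique.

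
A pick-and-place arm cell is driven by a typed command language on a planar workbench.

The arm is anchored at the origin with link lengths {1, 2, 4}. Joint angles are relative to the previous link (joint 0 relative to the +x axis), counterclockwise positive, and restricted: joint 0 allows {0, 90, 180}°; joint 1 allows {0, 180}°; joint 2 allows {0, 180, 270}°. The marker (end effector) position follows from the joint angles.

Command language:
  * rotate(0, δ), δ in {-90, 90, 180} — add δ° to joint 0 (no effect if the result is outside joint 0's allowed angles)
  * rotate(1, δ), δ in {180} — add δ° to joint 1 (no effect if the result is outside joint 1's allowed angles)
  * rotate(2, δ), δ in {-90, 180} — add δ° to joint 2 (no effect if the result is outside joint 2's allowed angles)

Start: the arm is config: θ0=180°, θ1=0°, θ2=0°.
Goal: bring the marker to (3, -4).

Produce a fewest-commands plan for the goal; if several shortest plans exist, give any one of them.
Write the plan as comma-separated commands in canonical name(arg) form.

begin: config: θ0=180°, θ1=0°, θ2=0°
t=1 rotate(0, 180) ⇒ config: θ0=0°, θ1=0°, θ2=0°
t=2 rotate(2, -90) ⇒ config: θ0=0°, θ1=0°, θ2=270°
nothing shorter than 2 reaches the goal.

rotate(0, 180), rotate(2, -90)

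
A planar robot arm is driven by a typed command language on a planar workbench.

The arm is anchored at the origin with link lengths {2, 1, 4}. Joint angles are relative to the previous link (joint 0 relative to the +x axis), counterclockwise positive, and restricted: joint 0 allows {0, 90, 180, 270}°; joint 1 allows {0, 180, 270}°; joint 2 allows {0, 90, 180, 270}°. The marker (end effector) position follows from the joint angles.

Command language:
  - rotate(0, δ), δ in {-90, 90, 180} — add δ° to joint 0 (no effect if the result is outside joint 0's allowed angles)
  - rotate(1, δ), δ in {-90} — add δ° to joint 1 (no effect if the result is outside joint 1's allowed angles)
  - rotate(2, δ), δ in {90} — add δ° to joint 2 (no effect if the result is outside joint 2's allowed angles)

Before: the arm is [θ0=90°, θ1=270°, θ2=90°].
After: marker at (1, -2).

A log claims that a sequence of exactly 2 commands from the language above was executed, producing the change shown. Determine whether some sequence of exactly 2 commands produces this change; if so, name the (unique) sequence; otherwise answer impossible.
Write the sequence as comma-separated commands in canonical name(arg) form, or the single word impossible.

t0: [θ0=90°, θ1=270°, θ2=90°]
1. rotate(2, 90) → [θ0=90°, θ1=270°, θ2=180°]
2. rotate(2, 90) → [θ0=90°, θ1=270°, θ2=270°]
uniquely the one of 25 2-step routes that fits.

rotate(2, 90), rotate(2, 90)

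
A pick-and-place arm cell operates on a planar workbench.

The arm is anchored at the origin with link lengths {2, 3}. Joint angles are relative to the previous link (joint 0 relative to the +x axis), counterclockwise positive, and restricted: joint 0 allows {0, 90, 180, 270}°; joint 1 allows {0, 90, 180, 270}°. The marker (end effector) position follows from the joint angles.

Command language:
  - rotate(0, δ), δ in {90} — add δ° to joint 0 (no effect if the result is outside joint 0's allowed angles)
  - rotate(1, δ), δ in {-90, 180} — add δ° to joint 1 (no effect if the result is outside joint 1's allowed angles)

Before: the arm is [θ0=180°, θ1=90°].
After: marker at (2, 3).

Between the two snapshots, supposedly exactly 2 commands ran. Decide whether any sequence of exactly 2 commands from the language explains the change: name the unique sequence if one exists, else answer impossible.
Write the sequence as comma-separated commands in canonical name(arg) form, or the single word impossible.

rotate(0, 90), rotate(0, 90)

t0: [θ0=180°, θ1=90°]
[1] after rotate(0, 90): [θ0=270°, θ1=90°]
[2] after rotate(0, 90): [θ0=0°, θ1=90°]
all 9 alternatives checked — unique.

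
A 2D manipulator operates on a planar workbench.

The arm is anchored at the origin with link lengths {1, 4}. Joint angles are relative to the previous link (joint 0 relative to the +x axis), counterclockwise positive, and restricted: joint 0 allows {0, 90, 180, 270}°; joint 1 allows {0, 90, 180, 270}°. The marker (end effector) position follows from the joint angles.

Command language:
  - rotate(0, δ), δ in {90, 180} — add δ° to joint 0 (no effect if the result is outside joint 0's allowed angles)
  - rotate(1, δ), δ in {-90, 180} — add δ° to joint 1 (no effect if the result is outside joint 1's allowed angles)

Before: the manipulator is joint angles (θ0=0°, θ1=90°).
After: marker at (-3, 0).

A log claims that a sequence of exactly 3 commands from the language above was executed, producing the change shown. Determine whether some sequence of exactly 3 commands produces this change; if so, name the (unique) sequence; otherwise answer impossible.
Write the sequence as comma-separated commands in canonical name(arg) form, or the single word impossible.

rotate(1, -90), rotate(1, -90), rotate(1, -90)

from: joint angles (θ0=0°, θ1=90°)
1. rotate(1, -90) → joint angles (θ0=0°, θ1=0°)
2. rotate(1, -90) → joint angles (θ0=0°, θ1=270°)
3. rotate(1, -90) → joint angles (θ0=0°, θ1=180°)
uniquely the one of 64 3-step routes that fits.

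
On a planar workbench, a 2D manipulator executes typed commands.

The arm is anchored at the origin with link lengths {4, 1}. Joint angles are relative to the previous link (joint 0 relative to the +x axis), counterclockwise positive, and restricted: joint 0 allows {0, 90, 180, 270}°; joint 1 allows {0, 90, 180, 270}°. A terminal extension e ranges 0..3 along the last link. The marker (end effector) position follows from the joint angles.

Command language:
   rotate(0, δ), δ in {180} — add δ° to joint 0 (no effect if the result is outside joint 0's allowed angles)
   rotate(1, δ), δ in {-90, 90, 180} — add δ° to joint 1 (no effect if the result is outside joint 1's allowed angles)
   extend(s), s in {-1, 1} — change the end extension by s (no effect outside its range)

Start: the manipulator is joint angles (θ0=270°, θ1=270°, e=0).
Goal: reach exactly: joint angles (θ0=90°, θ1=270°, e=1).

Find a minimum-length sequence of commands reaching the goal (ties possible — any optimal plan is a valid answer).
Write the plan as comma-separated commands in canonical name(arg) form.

t0: joint angles (θ0=270°, θ1=270°, e=0)
t=1 extend(1) ⇒ joint angles (θ0=270°, θ1=270°, e=1)
t=2 rotate(0, 180) ⇒ joint angles (θ0=90°, θ1=270°, e=1)
nothing shorter than 2 reaches the goal.

extend(1), rotate(0, 180)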